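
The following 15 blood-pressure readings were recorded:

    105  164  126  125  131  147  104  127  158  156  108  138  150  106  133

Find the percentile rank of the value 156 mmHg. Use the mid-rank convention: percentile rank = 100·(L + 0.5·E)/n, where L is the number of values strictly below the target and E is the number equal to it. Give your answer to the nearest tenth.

Sorted: 104, 105, 106, 108, 125, 126, 127, 131, 133, 138, 147, 150, 156, 158, 164.
Count below 156: L = 12; count equal: E = 1; n = 15.
Percentile rank = 100·(12 + 0.5·1)/15 = 100·12.5/15 = 83.33.

83.3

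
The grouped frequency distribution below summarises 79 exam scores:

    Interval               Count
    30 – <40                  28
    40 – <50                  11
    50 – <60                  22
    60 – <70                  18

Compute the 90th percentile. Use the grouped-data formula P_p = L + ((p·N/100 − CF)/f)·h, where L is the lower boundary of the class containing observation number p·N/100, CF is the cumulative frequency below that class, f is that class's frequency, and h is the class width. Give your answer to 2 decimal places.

N = 79; target position k = 90/100 · 79 = 71.1.
Cumulative frequencies: 28, 39, 61, 79.
Observation 71.1 falls in the class 60 – <70.
L = 60, CF = 61, f = 18, h = 10.
P90 = 60 + ((71.1 − 61)/18)·10 = 60 + 5.61111 = 65.6111.

65.61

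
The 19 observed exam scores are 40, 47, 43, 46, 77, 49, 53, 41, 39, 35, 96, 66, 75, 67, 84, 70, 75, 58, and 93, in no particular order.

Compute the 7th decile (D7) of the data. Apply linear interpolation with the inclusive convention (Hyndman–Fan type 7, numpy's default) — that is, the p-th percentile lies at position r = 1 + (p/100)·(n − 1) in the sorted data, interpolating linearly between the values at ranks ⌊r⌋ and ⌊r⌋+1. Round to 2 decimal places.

Sorted: 35, 39, 40, 41, 43, 46, 47, 49, 53, 58, 66, 67, 70, 75, 75, 77, 84, 93, 96.
n = 19.
r = 1 + (70/100)·(19 − 1) = 1 + 12.6 = 13.6.
Rank 13 is 70 and rank 14 is 75.
Interpolate: 70 + 0.6·(75 − 70) = 70 + 0.6·5 = 73.

73.00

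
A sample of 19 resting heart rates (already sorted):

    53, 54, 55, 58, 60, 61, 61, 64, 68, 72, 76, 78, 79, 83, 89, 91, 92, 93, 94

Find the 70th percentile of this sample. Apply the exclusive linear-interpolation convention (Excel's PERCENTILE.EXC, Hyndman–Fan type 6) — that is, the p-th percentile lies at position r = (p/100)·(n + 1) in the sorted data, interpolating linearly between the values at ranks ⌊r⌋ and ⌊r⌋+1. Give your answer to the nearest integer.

83

n = 19.
r = (70/100)·(19 + 1) = 14.
r is an integer, so P70 is the value at rank 14: 83.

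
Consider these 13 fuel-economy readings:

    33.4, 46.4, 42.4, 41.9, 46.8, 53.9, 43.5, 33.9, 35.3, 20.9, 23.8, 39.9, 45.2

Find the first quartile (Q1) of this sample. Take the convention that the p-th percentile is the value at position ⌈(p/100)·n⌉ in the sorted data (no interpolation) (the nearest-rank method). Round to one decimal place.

33.9

Sorted: 20.9, 23.8, 33.4, 33.9, 35.3, 39.9, 41.9, 42.4, 43.5, 45.2, 46.4, 46.8, 53.9.
n = 13.
Position = ⌈25/100 · 13⌉ = ⌈3.25⌉ = 4.
The value at rank 4 is 33.9.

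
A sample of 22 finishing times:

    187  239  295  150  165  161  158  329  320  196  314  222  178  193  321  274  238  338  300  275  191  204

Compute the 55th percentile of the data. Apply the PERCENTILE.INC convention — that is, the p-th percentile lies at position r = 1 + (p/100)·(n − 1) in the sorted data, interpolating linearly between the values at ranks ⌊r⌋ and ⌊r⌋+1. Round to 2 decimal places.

238.55

Sorted: 150, 158, 161, 165, 178, 187, 191, 193, 196, 204, 222, 238, 239, 274, 275, 295, 300, 314, 320, 321, 329, 338.
n = 22.
r = 1 + (55/100)·(22 − 1) = 1 + 11.55 = 12.55.
Rank 12 is 238 and rank 13 is 239.
Interpolate: 238 + 0.55·(239 − 238) = 238 + 0.55·1 = 238.55.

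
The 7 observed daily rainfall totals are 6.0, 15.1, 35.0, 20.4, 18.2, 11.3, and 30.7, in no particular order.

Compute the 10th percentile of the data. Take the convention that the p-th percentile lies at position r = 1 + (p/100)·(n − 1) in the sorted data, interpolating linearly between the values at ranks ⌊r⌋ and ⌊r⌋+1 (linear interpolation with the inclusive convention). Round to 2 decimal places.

Sorted: 6.0, 11.3, 15.1, 18.2, 20.4, 30.7, 35.0.
n = 7.
r = 1 + (10/100)·(7 − 1) = 1 + 0.6 = 1.6.
Rank 1 is 6.0 and rank 2 is 11.3.
Interpolate: 6.0 + 0.6·(11.3 − 6.0) = 6.0 + 0.6·5.3 = 9.18.

9.18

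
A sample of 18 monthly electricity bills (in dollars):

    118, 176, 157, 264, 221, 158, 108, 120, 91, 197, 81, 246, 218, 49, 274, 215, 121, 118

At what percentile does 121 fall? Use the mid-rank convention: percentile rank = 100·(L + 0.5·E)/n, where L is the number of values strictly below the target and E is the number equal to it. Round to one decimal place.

41.7

Sorted: 49, 81, 91, 108, 118, 118, 120, 121, 157, 158, 176, 197, 215, 218, 221, 246, 264, 274.
Count below 121: L = 7; count equal: E = 1; n = 18.
Percentile rank = 100·(7 + 0.5·1)/18 = 100·7.5/18 = 41.67.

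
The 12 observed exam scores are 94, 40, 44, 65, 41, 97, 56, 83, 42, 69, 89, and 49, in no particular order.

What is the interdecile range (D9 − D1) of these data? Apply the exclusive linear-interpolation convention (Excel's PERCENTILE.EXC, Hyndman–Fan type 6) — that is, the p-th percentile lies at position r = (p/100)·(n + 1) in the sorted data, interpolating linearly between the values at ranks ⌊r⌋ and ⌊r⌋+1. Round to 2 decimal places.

55.80

Sorted: 40, 41, 42, 44, 49, 56, 65, 69, 83, 89, 94, 97.
n = 12.
P10: r = 1.3; ranks 1–2 are 40, 41; interpolating gives 40.3.
P90: r = 11.7; ranks 11–12 are 94, 97; interpolating gives 96.1.
Difference: 96.1 − 40.3 = 55.8.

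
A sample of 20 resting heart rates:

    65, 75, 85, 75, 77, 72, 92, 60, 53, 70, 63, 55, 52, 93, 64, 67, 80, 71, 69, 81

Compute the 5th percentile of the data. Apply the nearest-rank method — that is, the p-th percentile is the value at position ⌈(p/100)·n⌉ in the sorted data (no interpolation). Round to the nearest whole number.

Sorted: 52, 53, 55, 60, 63, 64, 65, 67, 69, 70, 71, 72, 75, 75, 77, 80, 81, 85, 92, 93.
n = 20.
Position = ⌈5/100 · 20⌉ = ⌈1⌉ = 1.
The value at rank 1 is 52.

52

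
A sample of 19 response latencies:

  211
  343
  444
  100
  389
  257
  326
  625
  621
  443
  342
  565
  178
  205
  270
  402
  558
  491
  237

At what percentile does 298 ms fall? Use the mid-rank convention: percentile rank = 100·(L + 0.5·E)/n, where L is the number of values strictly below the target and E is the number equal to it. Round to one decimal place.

Sorted: 100, 178, 205, 211, 237, 257, 270, 326, 342, 343, 389, 402, 443, 444, 491, 558, 565, 621, 625.
Count below 298: L = 7; count equal: E = 0; n = 19.
Percentile rank = 100·(7 + 0.5·0)/19 = 100·7/19 = 36.84.

36.8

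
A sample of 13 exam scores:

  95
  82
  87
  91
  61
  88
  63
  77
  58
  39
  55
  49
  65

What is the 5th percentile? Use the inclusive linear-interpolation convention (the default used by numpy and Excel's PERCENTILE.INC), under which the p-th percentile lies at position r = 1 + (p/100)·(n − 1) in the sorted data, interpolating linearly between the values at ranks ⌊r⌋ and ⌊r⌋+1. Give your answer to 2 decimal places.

45.00

Sorted: 39, 49, 55, 58, 61, 63, 65, 77, 82, 87, 88, 91, 95.
n = 13.
r = 1 + (5/100)·(13 − 1) = 1 + 0.6 = 1.6.
Rank 1 is 39 and rank 2 is 49.
Interpolate: 39 + 0.6·(49 − 39) = 39 + 0.6·10 = 45.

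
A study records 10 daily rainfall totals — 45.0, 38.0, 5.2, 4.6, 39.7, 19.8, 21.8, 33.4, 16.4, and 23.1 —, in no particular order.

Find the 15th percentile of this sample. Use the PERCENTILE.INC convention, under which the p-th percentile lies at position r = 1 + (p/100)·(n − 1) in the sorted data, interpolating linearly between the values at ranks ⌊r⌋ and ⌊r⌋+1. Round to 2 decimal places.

Sorted: 4.6, 5.2, 16.4, 19.8, 21.8, 23.1, 33.4, 38.0, 39.7, 45.0.
n = 10.
r = 1 + (15/100)·(10 − 1) = 1 + 1.35 = 2.35.
Rank 2 is 5.2 and rank 3 is 16.4.
Interpolate: 5.2 + 0.35·(16.4 − 5.2) = 5.2 + 0.35·11.2 = 9.12.

9.12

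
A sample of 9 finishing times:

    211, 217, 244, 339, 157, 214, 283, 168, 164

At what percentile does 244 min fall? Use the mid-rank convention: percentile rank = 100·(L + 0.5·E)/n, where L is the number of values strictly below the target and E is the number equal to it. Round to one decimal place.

Sorted: 157, 164, 168, 211, 214, 217, 244, 283, 339.
Count below 244: L = 6; count equal: E = 1; n = 9.
Percentile rank = 100·(6 + 0.5·1)/9 = 100·6.5/9 = 72.22.

72.2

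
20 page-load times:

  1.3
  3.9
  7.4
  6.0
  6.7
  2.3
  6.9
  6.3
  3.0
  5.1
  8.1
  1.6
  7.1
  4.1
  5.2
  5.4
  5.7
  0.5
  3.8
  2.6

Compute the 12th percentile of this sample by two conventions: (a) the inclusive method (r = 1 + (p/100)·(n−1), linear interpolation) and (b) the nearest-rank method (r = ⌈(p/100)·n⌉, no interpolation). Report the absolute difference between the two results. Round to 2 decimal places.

0.20

Sorted: 0.5, 1.3, 1.6, 2.3, 2.6, 3.0, 3.8, 3.9, 4.1, 5.1, 5.2, 5.4, 5.7, 6.0, 6.3, 6.7, 6.9, 7.1, 7.4, 8.1.
n = 20.
(a) r = 3.28; between ranks 3 (1.6) and 4 (2.3): 1.796.
(b) the nearest-rank method: rank 3 → 1.6.
|1.796 − 1.6| = 0.196.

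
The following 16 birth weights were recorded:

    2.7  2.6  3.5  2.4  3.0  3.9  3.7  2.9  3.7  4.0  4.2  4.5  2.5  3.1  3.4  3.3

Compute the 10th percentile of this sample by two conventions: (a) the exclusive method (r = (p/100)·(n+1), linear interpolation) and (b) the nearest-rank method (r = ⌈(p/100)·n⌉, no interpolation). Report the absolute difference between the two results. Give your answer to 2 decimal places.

0.03

Sorted: 2.4, 2.5, 2.6, 2.7, 2.9, 3.0, 3.1, 3.3, 3.4, 3.5, 3.7, 3.7, 3.9, 4.0, 4.2, 4.5.
n = 16.
(a) r = 1.7; between ranks 1 (2.4) and 2 (2.5): 2.47.
(b) the nearest-rank method: rank 2 → 2.5.
|2.47 − 2.5| = 0.03.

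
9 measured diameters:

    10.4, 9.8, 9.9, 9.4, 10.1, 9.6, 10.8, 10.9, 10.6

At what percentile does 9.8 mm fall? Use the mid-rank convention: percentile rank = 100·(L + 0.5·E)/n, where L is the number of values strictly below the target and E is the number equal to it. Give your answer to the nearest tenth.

Sorted: 9.4, 9.6, 9.8, 9.9, 10.1, 10.4, 10.6, 10.8, 10.9.
Count below 9.8: L = 2; count equal: E = 1; n = 9.
Percentile rank = 100·(2 + 0.5·1)/9 = 100·2.5/9 = 27.78.

27.8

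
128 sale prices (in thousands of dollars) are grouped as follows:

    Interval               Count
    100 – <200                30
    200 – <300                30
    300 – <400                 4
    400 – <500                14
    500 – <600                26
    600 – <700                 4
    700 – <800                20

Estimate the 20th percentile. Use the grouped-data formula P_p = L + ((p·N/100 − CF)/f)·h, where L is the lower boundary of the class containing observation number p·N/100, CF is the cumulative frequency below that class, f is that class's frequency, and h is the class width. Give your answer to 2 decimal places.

185.33

N = 128; target position k = 20/100 · 128 = 25.6.
Cumulative frequencies: 30, 60, 64, 78, 104, 108, 128.
Observation 25.6 falls in the class 100 – <200.
L = 100, CF = 0, f = 30, h = 100.
P20 = 100 + ((25.6 − 0)/30)·100 = 100 + 85.3333 = 185.333.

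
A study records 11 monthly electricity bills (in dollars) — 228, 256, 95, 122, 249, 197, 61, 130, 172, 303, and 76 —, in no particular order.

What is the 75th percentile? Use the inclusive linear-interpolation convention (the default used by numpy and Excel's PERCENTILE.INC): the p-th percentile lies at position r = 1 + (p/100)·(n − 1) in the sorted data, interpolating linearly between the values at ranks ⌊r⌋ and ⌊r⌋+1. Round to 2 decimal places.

Sorted: 61, 76, 95, 122, 130, 172, 197, 228, 249, 256, 303.
n = 11.
r = 1 + (75/100)·(11 − 1) = 1 + 7.5 = 8.5.
Rank 8 is 228 and rank 9 is 249.
Interpolate: 228 + 0.5·(249 − 228) = 228 + 0.5·21 = 238.5.

238.50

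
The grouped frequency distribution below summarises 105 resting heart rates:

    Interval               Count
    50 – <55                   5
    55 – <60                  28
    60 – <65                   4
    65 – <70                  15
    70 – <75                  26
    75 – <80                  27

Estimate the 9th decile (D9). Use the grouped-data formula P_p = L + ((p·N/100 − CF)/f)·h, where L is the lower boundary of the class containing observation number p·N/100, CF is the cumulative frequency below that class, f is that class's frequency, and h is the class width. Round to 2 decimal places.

78.06

N = 105; target position k = 90/100 · 105 = 94.5.
Cumulative frequencies: 5, 33, 37, 52, 78, 105.
Observation 94.5 falls in the class 75 – <80.
L = 75, CF = 78, f = 27, h = 5.
P90 = 75 + ((94.5 − 78)/27)·5 = 75 + 3.05556 = 78.0556.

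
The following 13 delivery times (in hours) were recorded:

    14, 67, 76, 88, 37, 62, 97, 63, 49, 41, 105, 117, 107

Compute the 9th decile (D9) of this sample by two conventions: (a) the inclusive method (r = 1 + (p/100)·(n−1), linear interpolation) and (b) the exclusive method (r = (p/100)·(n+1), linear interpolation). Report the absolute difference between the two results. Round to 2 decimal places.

Sorted: 14, 37, 41, 49, 62, 63, 67, 76, 88, 97, 105, 107, 117.
n = 13.
(a) r = 11.8; between ranks 11 (105) and 12 (107): 106.6.
(b) r = 12.6; between ranks 12 (107) and 13 (117): 113.
|106.6 − 113| = 6.4.

6.40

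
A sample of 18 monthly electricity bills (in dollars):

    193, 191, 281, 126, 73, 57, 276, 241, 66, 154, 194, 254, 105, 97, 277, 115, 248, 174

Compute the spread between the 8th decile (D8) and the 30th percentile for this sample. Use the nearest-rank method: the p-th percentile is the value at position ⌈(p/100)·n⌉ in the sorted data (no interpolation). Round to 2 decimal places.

139.00

Sorted: 57, 66, 73, 97, 105, 115, 126, 154, 174, 191, 193, 194, 241, 248, 254, 276, 277, 281.
n = 18.
P30: rank ⌈30/100·18⌉ = 6 → 115.
P80: rank ⌈80/100·18⌉ = 15 → 254.
Difference: 254 − 115 = 139.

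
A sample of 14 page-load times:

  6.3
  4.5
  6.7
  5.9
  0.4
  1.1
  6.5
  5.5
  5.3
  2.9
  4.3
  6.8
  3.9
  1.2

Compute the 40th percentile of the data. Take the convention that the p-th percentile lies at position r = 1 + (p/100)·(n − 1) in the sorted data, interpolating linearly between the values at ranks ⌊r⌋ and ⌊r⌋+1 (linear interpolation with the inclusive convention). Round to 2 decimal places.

4.34

Sorted: 0.4, 1.1, 1.2, 2.9, 3.9, 4.3, 4.5, 5.3, 5.5, 5.9, 6.3, 6.5, 6.7, 6.8.
n = 14.
r = 1 + (40/100)·(14 − 1) = 1 + 5.2 = 6.2.
Rank 6 is 4.3 and rank 7 is 4.5.
Interpolate: 4.3 + 0.2·(4.5 − 4.3) = 4.3 + 0.2·0.2 = 4.34.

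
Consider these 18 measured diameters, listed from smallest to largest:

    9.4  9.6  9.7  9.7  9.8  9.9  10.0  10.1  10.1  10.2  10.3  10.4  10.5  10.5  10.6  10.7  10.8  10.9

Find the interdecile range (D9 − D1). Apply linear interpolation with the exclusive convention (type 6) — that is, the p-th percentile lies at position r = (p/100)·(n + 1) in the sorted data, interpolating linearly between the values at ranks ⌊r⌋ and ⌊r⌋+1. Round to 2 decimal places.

n = 18.
P10: r = 1.9; ranks 1–2 are 9.4, 9.6; interpolating gives 9.58.
P90: r = 17.1; ranks 17–18 are 10.8, 10.9; interpolating gives 10.81.
Difference: 10.81 − 9.58 = 1.23.

1.23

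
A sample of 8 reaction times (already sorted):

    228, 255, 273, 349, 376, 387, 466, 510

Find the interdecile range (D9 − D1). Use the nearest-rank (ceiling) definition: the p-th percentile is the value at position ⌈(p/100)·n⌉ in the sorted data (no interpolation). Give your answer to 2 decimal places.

282.00

n = 8.
P10: rank ⌈10/100·8⌉ = 1 → 228.
P90: rank ⌈90/100·8⌉ = 8 → 510.
Difference: 510 − 228 = 282.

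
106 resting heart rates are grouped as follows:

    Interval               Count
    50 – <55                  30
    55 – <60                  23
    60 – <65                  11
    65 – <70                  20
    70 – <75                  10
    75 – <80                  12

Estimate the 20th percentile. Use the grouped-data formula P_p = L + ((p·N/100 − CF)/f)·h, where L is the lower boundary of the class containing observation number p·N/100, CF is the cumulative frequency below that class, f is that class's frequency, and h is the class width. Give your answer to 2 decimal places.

N = 106; target position k = 20/100 · 106 = 21.2.
Cumulative frequencies: 30, 53, 64, 84, 94, 106.
Observation 21.2 falls in the class 50 – <55.
L = 50, CF = 0, f = 30, h = 5.
P20 = 50 + ((21.2 − 0)/30)·5 = 50 + 3.53333 = 53.5333.

53.53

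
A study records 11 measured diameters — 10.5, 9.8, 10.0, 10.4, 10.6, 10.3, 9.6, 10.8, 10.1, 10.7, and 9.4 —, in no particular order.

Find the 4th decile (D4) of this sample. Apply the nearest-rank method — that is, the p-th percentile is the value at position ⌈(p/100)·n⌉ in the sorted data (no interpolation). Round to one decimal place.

10.1

Sorted: 9.4, 9.6, 9.8, 10.0, 10.1, 10.3, 10.4, 10.5, 10.6, 10.7, 10.8.
n = 11.
Position = ⌈40/100 · 11⌉ = ⌈4.4⌉ = 5.
The value at rank 5 is 10.1.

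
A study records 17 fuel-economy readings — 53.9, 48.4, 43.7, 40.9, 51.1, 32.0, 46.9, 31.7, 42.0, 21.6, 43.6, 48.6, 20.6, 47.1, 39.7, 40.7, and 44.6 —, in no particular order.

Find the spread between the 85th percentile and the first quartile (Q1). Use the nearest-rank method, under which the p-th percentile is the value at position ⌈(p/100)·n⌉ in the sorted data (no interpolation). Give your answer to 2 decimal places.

8.90

Sorted: 20.6, 21.6, 31.7, 32.0, 39.7, 40.7, 40.9, 42.0, 43.6, 43.7, 44.6, 46.9, 47.1, 48.4, 48.6, 51.1, 53.9.
n = 17.
P25: rank ⌈25/100·17⌉ = 5 → 39.7.
P85: rank ⌈85/100·17⌉ = 15 → 48.6.
Difference: 48.6 − 39.7 = 8.9.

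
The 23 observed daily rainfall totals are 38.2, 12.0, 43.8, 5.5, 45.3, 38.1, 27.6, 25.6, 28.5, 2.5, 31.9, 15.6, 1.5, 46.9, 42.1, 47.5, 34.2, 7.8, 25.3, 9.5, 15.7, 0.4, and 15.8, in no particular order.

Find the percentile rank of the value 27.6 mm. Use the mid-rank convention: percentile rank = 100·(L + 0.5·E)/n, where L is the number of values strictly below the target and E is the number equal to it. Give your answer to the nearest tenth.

54.3

Sorted: 0.4, 1.5, 2.5, 5.5, 7.8, 9.5, 12.0, 15.6, 15.7, 15.8, 25.3, 25.6, 27.6, 28.5, 31.9, 34.2, 38.1, 38.2, 42.1, 43.8, 45.3, 46.9, 47.5.
Count below 27.6: L = 12; count equal: E = 1; n = 23.
Percentile rank = 100·(12 + 0.5·1)/23 = 100·12.5/23 = 54.35.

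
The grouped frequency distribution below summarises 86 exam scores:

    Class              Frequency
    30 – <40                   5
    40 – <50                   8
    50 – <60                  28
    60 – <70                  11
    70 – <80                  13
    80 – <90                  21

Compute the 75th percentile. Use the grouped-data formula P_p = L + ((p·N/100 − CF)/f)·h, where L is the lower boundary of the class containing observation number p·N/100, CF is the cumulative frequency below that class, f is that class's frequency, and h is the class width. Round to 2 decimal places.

79.62

N = 86; target position k = 75/100 · 86 = 64.5.
Cumulative frequencies: 5, 13, 41, 52, 65, 86.
Observation 64.5 falls in the class 70 – <80.
L = 70, CF = 52, f = 13, h = 10.
P75 = 70 + ((64.5 − 52)/13)·10 = 70 + 9.61538 = 79.6154.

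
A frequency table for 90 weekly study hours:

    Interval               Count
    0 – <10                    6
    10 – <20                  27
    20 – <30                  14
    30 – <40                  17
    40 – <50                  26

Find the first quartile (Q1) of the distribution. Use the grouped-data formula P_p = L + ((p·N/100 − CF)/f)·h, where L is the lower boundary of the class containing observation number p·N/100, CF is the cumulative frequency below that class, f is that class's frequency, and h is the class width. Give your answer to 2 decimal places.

N = 90; target position k = 25/100 · 90 = 22.5.
Cumulative frequencies: 6, 33, 47, 64, 90.
Observation 22.5 falls in the class 10 – <20.
L = 10, CF = 6, f = 27, h = 10.
P25 = 10 + ((22.5 − 6)/27)·10 = 10 + 6.11111 = 16.1111.

16.11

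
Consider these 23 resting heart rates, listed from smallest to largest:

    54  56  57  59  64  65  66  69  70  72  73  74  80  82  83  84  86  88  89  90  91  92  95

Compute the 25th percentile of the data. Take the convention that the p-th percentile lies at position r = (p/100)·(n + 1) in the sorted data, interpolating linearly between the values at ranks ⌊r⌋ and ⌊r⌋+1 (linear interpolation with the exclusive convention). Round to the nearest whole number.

n = 23.
r = (25/100)·(23 + 1) = 6.
r is an integer, so P25 is the value at rank 6: 65.

65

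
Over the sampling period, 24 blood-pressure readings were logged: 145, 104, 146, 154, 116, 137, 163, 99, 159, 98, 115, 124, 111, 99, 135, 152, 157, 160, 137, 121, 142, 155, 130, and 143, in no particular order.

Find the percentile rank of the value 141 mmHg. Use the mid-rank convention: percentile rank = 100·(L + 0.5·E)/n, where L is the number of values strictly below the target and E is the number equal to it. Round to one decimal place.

54.2

Sorted: 98, 99, 99, 104, 111, 115, 116, 121, 124, 130, 135, 137, 137, 142, 143, 145, 146, 152, 154, 155, 157, 159, 160, 163.
Count below 141: L = 13; count equal: E = 0; n = 24.
Percentile rank = 100·(13 + 0.5·0)/24 = 100·13/24 = 54.17.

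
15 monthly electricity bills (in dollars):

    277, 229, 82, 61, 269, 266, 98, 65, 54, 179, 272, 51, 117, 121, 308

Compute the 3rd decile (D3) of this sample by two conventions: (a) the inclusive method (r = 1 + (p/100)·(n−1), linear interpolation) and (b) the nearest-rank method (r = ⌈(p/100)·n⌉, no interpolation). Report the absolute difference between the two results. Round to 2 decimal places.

3.20

Sorted: 51, 54, 61, 65, 82, 98, 117, 121, 179, 229, 266, 269, 272, 277, 308.
n = 15.
(a) r = 5.2; between ranks 5 (82) and 6 (98): 85.2.
(b) the nearest-rank method: rank 5 → 82.
|85.2 − 82| = 3.2.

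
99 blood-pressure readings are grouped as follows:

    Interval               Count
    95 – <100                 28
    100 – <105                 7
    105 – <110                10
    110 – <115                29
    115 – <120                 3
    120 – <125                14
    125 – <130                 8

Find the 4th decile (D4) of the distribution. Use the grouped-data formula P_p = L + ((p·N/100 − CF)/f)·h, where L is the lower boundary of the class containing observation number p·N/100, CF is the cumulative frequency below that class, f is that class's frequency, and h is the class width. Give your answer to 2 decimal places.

N = 99; target position k = 40/100 · 99 = 39.6.
Cumulative frequencies: 28, 35, 45, 74, 77, 91, 99.
Observation 39.6 falls in the class 105 – <110.
L = 105, CF = 35, f = 10, h = 5.
P40 = 105 + ((39.6 − 35)/10)·5 = 105 + 2.3 = 107.3.

107.30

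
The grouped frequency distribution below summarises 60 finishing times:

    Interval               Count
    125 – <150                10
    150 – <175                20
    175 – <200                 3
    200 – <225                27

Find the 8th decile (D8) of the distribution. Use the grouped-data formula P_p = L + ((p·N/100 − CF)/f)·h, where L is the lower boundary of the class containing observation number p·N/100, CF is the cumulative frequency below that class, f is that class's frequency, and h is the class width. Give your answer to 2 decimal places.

213.89

N = 60; target position k = 80/100 · 60 = 48.
Cumulative frequencies: 10, 30, 33, 60.
Observation 48 falls in the class 200 – <225.
L = 200, CF = 33, f = 27, h = 25.
P80 = 200 + ((48 − 33)/27)·25 = 200 + 13.8889 = 213.889.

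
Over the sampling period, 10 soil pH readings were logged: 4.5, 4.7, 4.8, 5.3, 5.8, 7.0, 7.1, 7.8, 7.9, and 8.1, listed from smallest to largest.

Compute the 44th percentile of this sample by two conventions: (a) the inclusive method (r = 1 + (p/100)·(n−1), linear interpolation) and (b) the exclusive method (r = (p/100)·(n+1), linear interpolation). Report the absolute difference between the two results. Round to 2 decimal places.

n = 10.
(a) r = 4.96; between ranks 4 (5.3) and 5 (5.8): 5.78.
(b) r = 4.84; between ranks 4 (5.3) and 5 (5.8): 5.72.
|5.78 − 5.72| = 0.06.

0.06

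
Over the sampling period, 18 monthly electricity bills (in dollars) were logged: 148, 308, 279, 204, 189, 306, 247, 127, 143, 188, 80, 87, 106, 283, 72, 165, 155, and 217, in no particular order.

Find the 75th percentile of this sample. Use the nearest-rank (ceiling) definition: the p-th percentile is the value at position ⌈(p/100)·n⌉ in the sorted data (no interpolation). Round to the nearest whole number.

Sorted: 72, 80, 87, 106, 127, 143, 148, 155, 165, 188, 189, 204, 217, 247, 279, 283, 306, 308.
n = 18.
Position = ⌈75/100 · 18⌉ = ⌈13.5⌉ = 14.
The value at rank 14 is 247.

247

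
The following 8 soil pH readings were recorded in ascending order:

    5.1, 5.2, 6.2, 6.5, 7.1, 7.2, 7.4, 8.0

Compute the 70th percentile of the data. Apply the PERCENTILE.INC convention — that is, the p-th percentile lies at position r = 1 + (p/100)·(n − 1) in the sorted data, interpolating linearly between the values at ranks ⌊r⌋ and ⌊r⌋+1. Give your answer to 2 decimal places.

n = 8.
r = 1 + (70/100)·(8 − 1) = 1 + 4.9 = 5.9.
Rank 5 is 7.1 and rank 6 is 7.2.
Interpolate: 7.1 + 0.9·(7.2 − 7.1) = 7.1 + 0.9·0.1 = 7.19.

7.19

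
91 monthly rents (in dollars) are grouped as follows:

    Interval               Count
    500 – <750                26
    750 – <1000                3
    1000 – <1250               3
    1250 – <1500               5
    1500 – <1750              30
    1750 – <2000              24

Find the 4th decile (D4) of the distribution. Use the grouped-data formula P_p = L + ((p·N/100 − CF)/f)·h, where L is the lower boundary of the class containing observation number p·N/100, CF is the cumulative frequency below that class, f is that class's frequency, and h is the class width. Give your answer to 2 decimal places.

N = 91; target position k = 40/100 · 91 = 36.4.
Cumulative frequencies: 26, 29, 32, 37, 67, 91.
Observation 36.4 falls in the class 1250 – <1500.
L = 1250, CF = 32, f = 5, h = 250.
P40 = 1250 + ((36.4 − 32)/5)·250 = 1250 + 220 = 1470.

1470.00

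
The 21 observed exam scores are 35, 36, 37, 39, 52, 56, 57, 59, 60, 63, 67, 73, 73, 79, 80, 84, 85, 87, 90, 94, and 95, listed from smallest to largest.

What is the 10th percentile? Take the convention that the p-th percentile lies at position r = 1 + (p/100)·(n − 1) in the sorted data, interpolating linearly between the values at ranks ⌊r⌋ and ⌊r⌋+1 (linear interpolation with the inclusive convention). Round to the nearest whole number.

n = 21.
r = 1 + (10/100)·(21 − 1) = 1 + 2 = 3.
r is an integer, so P10 is the value at rank 3: 37.

37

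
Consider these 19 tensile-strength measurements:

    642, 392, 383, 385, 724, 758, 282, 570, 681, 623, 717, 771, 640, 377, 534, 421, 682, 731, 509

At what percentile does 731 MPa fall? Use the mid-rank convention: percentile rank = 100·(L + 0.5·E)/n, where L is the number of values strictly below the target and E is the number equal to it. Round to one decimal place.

86.8

Sorted: 282, 377, 383, 385, 392, 421, 509, 534, 570, 623, 640, 642, 681, 682, 717, 724, 731, 758, 771.
Count below 731: L = 16; count equal: E = 1; n = 19.
Percentile rank = 100·(16 + 0.5·1)/19 = 100·16.5/19 = 86.84.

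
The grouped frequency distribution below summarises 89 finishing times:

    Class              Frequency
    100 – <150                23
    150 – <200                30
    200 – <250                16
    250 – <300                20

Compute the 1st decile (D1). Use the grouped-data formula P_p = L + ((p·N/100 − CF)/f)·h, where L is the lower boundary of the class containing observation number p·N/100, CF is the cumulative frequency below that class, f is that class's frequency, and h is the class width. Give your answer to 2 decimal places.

N = 89; target position k = 10/100 · 89 = 8.9.
Cumulative frequencies: 23, 53, 69, 89.
Observation 8.9 falls in the class 100 – <150.
L = 100, CF = 0, f = 23, h = 50.
P10 = 100 + ((8.9 − 0)/23)·50 = 100 + 19.3478 = 119.348.

119.35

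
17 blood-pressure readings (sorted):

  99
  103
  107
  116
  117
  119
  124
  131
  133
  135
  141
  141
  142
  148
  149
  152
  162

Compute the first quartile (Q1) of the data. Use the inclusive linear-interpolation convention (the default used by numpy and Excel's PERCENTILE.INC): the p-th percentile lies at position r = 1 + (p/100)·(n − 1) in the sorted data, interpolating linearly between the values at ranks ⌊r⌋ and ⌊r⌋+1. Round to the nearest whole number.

n = 17.
r = 1 + (25/100)·(17 − 1) = 1 + 4 = 5.
r is an integer, so P25 is the value at rank 5: 117.

117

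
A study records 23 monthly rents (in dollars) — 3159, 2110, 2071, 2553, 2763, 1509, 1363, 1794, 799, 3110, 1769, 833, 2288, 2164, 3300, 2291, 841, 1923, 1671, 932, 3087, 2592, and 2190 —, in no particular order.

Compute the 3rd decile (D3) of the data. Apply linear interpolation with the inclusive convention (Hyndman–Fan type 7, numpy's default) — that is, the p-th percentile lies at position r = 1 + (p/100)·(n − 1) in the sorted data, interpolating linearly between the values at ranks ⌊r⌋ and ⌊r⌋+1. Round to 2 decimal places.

1729.80

Sorted: 799, 833, 841, 932, 1363, 1509, 1671, 1769, 1794, 1923, 2071, 2110, 2164, 2190, 2288, 2291, 2553, 2592, 2763, 3087, 3110, 3159, 3300.
n = 23.
r = 1 + (30/100)·(23 − 1) = 1 + 6.6 = 7.6.
Rank 7 is 1671 and rank 8 is 1769.
Interpolate: 1671 + 0.6·(1769 − 1671) = 1671 + 0.6·98 = 1729.8.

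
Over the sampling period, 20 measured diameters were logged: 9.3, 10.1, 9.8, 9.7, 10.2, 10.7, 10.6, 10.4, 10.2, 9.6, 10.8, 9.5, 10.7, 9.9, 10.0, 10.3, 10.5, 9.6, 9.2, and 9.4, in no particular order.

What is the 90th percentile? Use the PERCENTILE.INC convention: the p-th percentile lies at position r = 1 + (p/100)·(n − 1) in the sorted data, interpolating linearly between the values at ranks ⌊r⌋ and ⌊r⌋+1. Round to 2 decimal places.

Sorted: 9.2, 9.3, 9.4, 9.5, 9.6, 9.6, 9.7, 9.8, 9.9, 10.0, 10.1, 10.2, 10.2, 10.3, 10.4, 10.5, 10.6, 10.7, 10.7, 10.8.
n = 20.
r = 1 + (90/100)·(20 − 1) = 1 + 17.1 = 18.1.
Rank 18 is 10.7 and rank 19 is 10.7.
Interpolate: 10.7 + 0.1·(10.7 − 10.7) = 10.7 + 0.1·0 = 10.7.

10.70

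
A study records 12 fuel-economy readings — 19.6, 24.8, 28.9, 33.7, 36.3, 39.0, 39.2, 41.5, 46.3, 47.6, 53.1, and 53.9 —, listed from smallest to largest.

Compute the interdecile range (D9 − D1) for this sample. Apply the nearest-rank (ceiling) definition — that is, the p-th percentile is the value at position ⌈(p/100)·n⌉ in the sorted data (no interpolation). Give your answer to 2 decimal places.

n = 12.
P10: rank ⌈10/100·12⌉ = 2 → 24.8.
P90: rank ⌈90/100·12⌉ = 11 → 53.1.
Difference: 53.1 − 24.8 = 28.3.

28.30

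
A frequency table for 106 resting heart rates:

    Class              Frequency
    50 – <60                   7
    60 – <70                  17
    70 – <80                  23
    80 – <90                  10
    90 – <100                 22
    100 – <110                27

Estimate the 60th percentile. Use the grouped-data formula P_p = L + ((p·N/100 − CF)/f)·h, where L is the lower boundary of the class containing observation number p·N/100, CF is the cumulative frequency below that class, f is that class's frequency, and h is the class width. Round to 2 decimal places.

N = 106; target position k = 60/100 · 106 = 63.6.
Cumulative frequencies: 7, 24, 47, 57, 79, 106.
Observation 63.6 falls in the class 90 – <100.
L = 90, CF = 57, f = 22, h = 10.
P60 = 90 + ((63.6 − 57)/22)·10 = 90 + 3 = 93.

93.00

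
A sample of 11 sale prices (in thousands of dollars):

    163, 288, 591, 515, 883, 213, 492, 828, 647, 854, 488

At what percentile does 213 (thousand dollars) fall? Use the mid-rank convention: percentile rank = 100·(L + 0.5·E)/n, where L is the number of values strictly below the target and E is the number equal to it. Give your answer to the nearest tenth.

Sorted: 163, 213, 288, 488, 492, 515, 591, 647, 828, 854, 883.
Count below 213: L = 1; count equal: E = 1; n = 11.
Percentile rank = 100·(1 + 0.5·1)/11 = 100·1.5/11 = 13.64.

13.6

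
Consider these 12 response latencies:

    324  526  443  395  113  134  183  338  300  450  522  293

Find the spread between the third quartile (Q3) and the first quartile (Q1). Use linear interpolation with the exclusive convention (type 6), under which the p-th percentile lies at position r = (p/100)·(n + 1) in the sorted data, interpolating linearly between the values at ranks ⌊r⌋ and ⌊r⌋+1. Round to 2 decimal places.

237.75

Sorted: 113, 134, 183, 293, 300, 324, 338, 395, 443, 450, 522, 526.
n = 12.
P25: r = 3.25; ranks 3–4 are 183, 293; interpolating gives 210.5.
P75: r = 9.75; ranks 9–10 are 443, 450; interpolating gives 448.25.
Difference: 448.25 − 210.5 = 237.75.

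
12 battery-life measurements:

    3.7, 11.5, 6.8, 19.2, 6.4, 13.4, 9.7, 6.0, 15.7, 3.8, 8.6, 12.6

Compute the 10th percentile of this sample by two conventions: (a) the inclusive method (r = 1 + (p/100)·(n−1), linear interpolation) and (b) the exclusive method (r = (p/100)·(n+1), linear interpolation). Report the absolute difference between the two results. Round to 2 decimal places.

0.29

Sorted: 3.7, 3.8, 6.0, 6.4, 6.8, 8.6, 9.7, 11.5, 12.6, 13.4, 15.7, 19.2.
n = 12.
(a) r = 2.1; between ranks 2 (3.8) and 3 (6.0): 4.02.
(b) r = 1.3; between ranks 1 (3.7) and 2 (3.8): 3.73.
|4.02 − 3.73| = 0.29.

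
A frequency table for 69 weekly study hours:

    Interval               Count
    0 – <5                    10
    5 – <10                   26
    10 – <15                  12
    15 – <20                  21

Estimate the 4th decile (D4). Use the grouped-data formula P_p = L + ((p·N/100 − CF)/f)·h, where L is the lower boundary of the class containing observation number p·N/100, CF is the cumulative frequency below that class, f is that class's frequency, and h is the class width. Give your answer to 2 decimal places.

N = 69; target position k = 40/100 · 69 = 27.6.
Cumulative frequencies: 10, 36, 48, 69.
Observation 27.6 falls in the class 5 – <10.
L = 5, CF = 10, f = 26, h = 5.
P40 = 5 + ((27.6 − 10)/26)·5 = 5 + 3.38462 = 8.38462.

8.38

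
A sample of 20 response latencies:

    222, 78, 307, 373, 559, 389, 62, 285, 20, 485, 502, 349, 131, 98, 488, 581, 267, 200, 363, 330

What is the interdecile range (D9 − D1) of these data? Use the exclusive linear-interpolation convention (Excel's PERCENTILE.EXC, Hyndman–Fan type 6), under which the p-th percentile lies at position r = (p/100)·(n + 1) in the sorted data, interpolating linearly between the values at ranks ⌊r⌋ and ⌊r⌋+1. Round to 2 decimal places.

Sorted: 20, 62, 78, 98, 131, 200, 222, 267, 285, 307, 330, 349, 363, 373, 389, 485, 488, 502, 559, 581.
n = 20.
P10: r = 2.1; ranks 2–3 are 62, 78; interpolating gives 63.6.
P90: r = 18.9; ranks 18–19 are 502, 559; interpolating gives 553.3.
Difference: 553.3 − 63.6 = 489.7.

489.70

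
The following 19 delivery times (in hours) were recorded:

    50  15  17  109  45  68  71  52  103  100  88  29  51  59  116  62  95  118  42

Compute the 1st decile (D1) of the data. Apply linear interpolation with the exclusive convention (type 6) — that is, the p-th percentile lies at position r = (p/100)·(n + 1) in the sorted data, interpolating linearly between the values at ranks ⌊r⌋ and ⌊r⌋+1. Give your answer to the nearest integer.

17

Sorted: 15, 17, 29, 42, 45, 50, 51, 52, 59, 62, 68, 71, 88, 95, 100, 103, 109, 116, 118.
n = 19.
r = (10/100)·(19 + 1) = 2.
r is an integer, so P10 is the value at rank 2: 17.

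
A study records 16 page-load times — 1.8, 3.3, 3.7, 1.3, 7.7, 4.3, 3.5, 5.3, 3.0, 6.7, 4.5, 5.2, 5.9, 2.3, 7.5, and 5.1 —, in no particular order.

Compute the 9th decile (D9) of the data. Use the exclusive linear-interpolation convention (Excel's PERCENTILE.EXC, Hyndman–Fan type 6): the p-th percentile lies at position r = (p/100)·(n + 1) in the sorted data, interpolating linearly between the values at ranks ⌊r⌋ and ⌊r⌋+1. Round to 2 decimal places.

7.56

Sorted: 1.3, 1.8, 2.3, 3.0, 3.3, 3.5, 3.7, 4.3, 4.5, 5.1, 5.2, 5.3, 5.9, 6.7, 7.5, 7.7.
n = 16.
r = (90/100)·(16 + 1) = 15.3.
Rank 15 is 7.5 and rank 16 is 7.7.
Interpolate: 7.5 + 0.3·(7.7 − 7.5) = 7.5 + 0.3·0.2 = 7.56.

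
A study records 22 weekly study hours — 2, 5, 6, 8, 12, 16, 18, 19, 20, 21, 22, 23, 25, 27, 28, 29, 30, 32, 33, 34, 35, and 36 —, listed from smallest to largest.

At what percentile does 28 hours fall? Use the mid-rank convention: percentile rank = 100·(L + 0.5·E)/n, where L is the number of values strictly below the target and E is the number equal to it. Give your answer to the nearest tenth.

Count below 28: L = 14; count equal: E = 1; n = 22.
Percentile rank = 100·(14 + 0.5·1)/22 = 100·14.5/22 = 65.91.

65.9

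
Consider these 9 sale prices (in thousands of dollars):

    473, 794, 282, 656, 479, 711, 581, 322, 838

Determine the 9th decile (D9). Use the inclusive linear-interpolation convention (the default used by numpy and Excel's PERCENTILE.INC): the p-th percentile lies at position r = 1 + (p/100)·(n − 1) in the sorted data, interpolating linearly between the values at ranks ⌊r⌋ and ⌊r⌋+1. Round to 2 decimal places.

802.80

Sorted: 282, 322, 473, 479, 581, 656, 711, 794, 838.
n = 9.
r = 1 + (90/100)·(9 − 1) = 1 + 7.2 = 8.2.
Rank 8 is 794 and rank 9 is 838.
Interpolate: 794 + 0.2·(838 − 794) = 794 + 0.2·44 = 802.8.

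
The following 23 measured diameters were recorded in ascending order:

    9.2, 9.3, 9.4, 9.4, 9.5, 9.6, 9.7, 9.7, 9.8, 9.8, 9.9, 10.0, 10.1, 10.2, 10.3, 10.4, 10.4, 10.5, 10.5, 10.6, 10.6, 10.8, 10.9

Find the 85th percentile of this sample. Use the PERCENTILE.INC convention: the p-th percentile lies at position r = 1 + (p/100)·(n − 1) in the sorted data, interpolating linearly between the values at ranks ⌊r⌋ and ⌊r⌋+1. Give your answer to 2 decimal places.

10.57

n = 23.
r = 1 + (85/100)·(23 − 1) = 1 + 18.7 = 19.7.
Rank 19 is 10.5 and rank 20 is 10.6.
Interpolate: 10.5 + 0.7·(10.6 − 10.5) = 10.5 + 0.7·0.1 = 10.57.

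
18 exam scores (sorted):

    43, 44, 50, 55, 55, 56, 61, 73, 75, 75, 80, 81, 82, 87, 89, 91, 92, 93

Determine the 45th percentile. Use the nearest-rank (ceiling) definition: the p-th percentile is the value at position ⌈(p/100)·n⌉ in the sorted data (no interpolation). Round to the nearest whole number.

75

n = 18.
Position = ⌈45/100 · 18⌉ = ⌈8.1⌉ = 9.
The value at rank 9 is 75.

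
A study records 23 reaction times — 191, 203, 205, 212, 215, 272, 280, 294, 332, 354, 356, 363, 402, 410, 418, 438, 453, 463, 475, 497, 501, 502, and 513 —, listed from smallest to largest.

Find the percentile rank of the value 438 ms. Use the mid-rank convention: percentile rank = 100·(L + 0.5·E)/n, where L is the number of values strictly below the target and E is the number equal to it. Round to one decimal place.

67.4

Count below 438: L = 15; count equal: E = 1; n = 23.
Percentile rank = 100·(15 + 0.5·1)/23 = 100·15.5/23 = 67.39.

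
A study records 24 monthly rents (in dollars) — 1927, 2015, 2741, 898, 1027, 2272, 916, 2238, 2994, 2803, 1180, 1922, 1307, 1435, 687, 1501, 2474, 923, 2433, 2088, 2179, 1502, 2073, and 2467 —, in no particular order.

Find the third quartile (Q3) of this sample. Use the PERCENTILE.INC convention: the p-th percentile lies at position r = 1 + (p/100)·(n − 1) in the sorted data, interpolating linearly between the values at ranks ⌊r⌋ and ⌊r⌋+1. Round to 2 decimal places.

2312.25

Sorted: 687, 898, 916, 923, 1027, 1180, 1307, 1435, 1501, 1502, 1922, 1927, 2015, 2073, 2088, 2179, 2238, 2272, 2433, 2467, 2474, 2741, 2803, 2994.
n = 24.
r = 1 + (75/100)·(24 − 1) = 1 + 17.25 = 18.25.
Rank 18 is 2272 and rank 19 is 2433.
Interpolate: 2272 + 0.25·(2433 − 2272) = 2272 + 0.25·161 = 2312.25.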